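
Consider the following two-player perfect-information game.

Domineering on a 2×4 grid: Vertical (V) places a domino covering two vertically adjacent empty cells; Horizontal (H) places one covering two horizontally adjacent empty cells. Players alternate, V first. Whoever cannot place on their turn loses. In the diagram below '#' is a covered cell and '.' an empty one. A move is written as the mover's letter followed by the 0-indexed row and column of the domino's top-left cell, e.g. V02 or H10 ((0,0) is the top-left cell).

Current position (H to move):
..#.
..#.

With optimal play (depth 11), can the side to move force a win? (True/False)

p1 H@[..#./..#.]: H00[###./..#.]+1* H10[..#./###.]+1
p2 V@[###./..#.]: V03[####/..##]-1*
p3 H@[####/..##]: H10[####/####]+1*
p4 V@[####/####] terminal -1; root [..#./..#.] d11

H winning at [..#./..#.]: True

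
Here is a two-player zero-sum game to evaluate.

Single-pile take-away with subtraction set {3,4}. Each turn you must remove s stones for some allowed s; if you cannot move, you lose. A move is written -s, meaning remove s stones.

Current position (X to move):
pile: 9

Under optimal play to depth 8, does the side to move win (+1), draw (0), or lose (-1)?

[9] X move#1: -3:-1/6*, -4:-1/5
[6] O move#2: -3:-1/3, -4:+1/2*
[2] end (terminal -1, X#3); searched 9 to 8

value(9, X) = -1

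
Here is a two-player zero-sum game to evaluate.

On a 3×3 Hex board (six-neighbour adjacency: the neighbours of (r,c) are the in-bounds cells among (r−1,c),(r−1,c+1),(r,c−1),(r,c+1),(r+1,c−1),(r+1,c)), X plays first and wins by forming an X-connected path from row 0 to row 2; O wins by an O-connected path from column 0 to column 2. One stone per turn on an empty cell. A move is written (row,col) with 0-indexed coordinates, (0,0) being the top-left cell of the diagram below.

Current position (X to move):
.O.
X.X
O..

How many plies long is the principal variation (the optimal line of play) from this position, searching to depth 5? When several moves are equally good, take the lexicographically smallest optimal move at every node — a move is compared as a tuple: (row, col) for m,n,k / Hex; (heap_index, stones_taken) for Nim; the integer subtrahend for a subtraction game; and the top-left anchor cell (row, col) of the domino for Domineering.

[.O./X.X/O..] X move#1: (0,0):+1/XO./X.X/O..*, (0,2):+1/.OX/X.X/O.., (1,1):+1/.O./XXX/O.., (2,1):-1/.O./X.X/OX., (2,2):-1/.O./X.X/O.X
[XO./X.X/O..] O move#2: (0,2):-1/XOO/X.X/O..*, (1,1):-1/XO./XOX/O.., (2,1):-1/XO./X.X/OO., (2,2):-1/XO./X.X/O.O
[XOO/X.X/O..] X move#3: (1,1):+1/XOO/XXX/O..*, (2,1):-1/XOO/X.X/OX., (2,2):-1/XOO/X.X/O.X
[XOO/XXX/O..] O move#4: (2,1):-1/XOO/XXX/OO.*, (2,2):-1/XOO/XXX/O.O
[XOO/XXX/OO.] X move#5: (2,2):+1/XOO/XXX/OOX*
[XOO/XXX/OOX] end (terminal -1, O#6); searched .O./X.X/O.. to 5

PV length from [.O./X.X/O..]: 5 plies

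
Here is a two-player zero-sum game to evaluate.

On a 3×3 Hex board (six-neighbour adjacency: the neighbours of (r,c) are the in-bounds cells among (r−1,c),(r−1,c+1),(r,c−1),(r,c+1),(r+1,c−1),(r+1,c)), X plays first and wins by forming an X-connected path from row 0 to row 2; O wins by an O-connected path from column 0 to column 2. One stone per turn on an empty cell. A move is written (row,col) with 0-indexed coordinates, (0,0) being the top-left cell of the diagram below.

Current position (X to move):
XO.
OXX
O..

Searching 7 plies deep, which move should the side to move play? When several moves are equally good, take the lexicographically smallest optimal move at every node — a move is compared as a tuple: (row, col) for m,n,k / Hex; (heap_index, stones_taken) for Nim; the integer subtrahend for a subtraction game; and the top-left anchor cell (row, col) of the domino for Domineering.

X's best at [XO./OXX/O..]: (0,2)

[XO./OXX/O..] X move#1: (0,2):+1/XOX/OXX/O..*, (2,1):-1/XO./OXX/OX., (2,2):-1/XO./OXX/O.X
[XOX/OXX/O..] O move#2: (2,1):-1/XOX/OXX/OO.*, (2,2):-1/XOX/OXX/O.O
[XOX/OXX/OO.] X move#3: (2,2):+1/XOX/OXX/OOX*
[XOX/OXX/OOX] end (terminal -1, O#4); searched XO./OXX/O.. to 7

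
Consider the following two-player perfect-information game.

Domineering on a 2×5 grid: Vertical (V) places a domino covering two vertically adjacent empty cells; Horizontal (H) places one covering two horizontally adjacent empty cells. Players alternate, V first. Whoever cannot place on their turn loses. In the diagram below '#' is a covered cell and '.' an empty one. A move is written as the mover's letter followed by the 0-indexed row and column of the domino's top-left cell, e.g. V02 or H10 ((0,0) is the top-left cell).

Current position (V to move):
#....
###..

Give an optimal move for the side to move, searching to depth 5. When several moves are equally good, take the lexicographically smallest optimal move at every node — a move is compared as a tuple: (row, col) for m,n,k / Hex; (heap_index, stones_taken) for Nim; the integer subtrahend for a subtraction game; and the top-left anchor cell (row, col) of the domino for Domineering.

ply 1, V at #..../###.. | V03=+1→#..#./####.*; V04=-1→#...#/###.#
ply 2, H at #..#./####. | H01=-1→####./####.*
ply 3, V at ####./####. | V04=+1→#####/#####*
ply 4: #####/##### is terminal -1 (H); from #..../###.. depth 5

V's best at [#..../###..]: V03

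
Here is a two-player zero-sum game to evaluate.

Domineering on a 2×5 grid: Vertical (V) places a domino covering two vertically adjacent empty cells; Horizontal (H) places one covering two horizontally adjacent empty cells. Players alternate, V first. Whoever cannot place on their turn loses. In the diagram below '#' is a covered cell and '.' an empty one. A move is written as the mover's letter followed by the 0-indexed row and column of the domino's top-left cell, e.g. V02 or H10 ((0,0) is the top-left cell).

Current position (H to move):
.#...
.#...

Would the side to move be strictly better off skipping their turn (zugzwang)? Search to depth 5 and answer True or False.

p1 H@[.#.../.#...]: H02[.###./.#...]-1* H03[.#.##/.#...]-1 H12[.#.../.###.]-1 H13[.#.../.#.##]-1
p2 V@[.###./.#...]: V00[####./##...]-1 V04[.####/.#..#]+1*
p3 H@[.####/.#..#]: H12[.####/.####]-1*
p4 V@[.####/.####]: V00[#####/#####]+1*
p5 H@[#####/#####] terminal -1; root [.#.../.#...] d5
if H skipped the turn, V would face:
~ p1 V@[.#.../.#...]: V00[##.../##...]-1 V02[.##../.##..]-1 V03[.#.#./.#.#.]+1* V04[.#..#/.#..#]-1
~ p2 H@[.#.#./.#.#.] terminal -1; root [.#.../.#...] d5
compare (H): move=-1 vs pass=-1

zugzwang(.#.../.#..., H) = False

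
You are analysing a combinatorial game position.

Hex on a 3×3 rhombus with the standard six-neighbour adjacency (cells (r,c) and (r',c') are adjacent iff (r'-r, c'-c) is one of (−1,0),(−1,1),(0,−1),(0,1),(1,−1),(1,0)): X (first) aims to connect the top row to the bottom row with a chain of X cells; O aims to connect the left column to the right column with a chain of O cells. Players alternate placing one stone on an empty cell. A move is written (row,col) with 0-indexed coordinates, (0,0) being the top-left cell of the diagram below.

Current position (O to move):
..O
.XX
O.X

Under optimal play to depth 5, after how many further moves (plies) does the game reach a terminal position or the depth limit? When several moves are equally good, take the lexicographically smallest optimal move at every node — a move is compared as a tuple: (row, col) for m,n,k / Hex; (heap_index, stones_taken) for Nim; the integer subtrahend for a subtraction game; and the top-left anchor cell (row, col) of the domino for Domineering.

PV length from [..O/.XX/O.X]: 3 plies

ply 1, O at ..O/.XX/O.X | (0,0)=-1→O.O/.XX/O.X; (0,1)=+1→.OO/.XX/O.X*; (1,0)=-1→..O/OXX/O.X; (2,1)=-1→..O/.XX/OOX
ply 2, X at .OO/.XX/O.X | (0,0)=-1→XOO/.XX/O.X*; (1,0)=-1→.OO/XXX/O.X; (2,1)=-1→.OO/.XX/OXX
ply 3, O at XOO/.XX/O.X | (1,0)=+1→XOO/OXX/O.X*; (2,1)=-1→XOO/.XX/OOX
ply 4: XOO/OXX/O.X is terminal -1 (X); from ..O/.XX/O.X depth 5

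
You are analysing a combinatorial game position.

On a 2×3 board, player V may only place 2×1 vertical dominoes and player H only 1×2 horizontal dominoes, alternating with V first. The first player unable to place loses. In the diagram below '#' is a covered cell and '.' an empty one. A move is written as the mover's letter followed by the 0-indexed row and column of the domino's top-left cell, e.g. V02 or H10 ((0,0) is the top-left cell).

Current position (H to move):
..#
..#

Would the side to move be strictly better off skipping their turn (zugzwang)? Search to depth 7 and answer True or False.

ply 1, H at ..#/..# | H00=+1→###/..#*; H10=+1→..#/###
ply 2: ###/..# is terminal -1 (V); from ..#/..# depth 7
suppose H passes — search the same position with V to move:
pass> ply 1, V at ..#/..# | V00=+1→#.#/#.#*; V01=+1→.##/.##
pass> ply 2: #.#/#.# is terminal -1 (H); from ..#/..# depth 7
for H: play +1, pass -1

zugzwang(..#/..#, H) = False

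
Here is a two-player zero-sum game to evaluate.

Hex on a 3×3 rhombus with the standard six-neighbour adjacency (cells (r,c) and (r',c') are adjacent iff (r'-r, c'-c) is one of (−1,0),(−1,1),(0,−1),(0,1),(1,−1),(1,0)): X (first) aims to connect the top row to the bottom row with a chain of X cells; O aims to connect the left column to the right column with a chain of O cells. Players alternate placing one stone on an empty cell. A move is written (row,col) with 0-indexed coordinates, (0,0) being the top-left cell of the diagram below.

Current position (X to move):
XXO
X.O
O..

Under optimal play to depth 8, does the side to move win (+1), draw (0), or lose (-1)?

value(XXO/X.O/O.., X) = -1

[XXO/X.O/O..] X move#1: (1,1):-1/XXO/XXO/O..*, (2,1):-1/XXO/X.O/OX., (2,2):-1/XXO/X.O/O.X
[XXO/XXO/O..] O move#2: (2,1):+1/XXO/XXO/OO.*, (2,2):-1/XXO/XXO/O.O
[XXO/XXO/OO.] end (terminal -1, X#3); searched XXO/X.O/O.. to 8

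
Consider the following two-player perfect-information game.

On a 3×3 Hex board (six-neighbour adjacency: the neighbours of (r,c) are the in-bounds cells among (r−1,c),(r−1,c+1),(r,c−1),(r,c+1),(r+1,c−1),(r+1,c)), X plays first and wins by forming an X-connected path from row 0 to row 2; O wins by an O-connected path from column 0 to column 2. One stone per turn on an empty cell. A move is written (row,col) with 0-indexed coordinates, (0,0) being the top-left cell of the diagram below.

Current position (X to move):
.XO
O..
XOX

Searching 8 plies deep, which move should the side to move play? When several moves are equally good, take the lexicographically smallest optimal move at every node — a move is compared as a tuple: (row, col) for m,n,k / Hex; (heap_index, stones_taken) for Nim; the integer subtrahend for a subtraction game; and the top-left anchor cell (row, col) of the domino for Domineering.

[.XO/O../XOX] X move#1: (0,0):-1/XXO/O../XOX, (1,1):+1/.XO/OX./XOX*, (1,2):-1/.XO/O.X/XOX
[.XO/OX./XOX] end (terminal -1, O#2); searched .XO/O../XOX to 8

X's best at [.XO/O../XOX]: (1,1)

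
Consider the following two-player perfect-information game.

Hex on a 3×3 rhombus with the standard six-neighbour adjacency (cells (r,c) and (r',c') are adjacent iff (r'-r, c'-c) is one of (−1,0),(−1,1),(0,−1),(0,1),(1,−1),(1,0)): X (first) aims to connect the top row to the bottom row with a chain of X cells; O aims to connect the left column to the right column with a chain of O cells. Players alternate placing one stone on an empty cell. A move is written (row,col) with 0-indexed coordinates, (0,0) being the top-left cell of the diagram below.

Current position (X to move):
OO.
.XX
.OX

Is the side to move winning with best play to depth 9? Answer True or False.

X winning at [OO./.XX/.OX]: True

[OO./.XX/.OX] X move#1: (0,2):+1/OOX/.XX/.OX*, (1,0):-1/OO./XXX/.OX, (2,0):-1/OO./.XX/XOX
[OOX/.XX/.OX] end (terminal -1, O#2); searched OO./.XX/.OX to 9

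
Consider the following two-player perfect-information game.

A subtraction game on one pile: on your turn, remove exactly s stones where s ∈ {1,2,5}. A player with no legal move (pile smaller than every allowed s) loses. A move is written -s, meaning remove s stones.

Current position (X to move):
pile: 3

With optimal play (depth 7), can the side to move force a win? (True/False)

X winning at [3]: False

p1 X@[3]: -1[2]-1* -2[1]-1
p2 O@[2]: -1[1]-1 -2[0]+1*
p3 X@[0] terminal -1; root [3] d7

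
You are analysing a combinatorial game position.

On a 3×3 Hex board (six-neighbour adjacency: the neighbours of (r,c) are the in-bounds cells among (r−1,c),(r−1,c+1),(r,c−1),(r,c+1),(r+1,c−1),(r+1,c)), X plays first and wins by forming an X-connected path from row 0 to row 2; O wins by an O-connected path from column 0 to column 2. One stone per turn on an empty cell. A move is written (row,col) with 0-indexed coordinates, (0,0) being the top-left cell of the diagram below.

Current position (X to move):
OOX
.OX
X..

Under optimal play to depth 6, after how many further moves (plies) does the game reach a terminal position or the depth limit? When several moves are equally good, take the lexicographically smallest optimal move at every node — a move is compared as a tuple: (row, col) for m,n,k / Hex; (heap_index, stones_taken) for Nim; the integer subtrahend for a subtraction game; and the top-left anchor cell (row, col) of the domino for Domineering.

ply 1, X at OOX/.OX/X.. | (1,0)=+1→OOX/XOX/X..*; (2,1)=+1→OOX/.OX/XX.; (2,2)=+1→OOX/.OX/X.X
ply 2, O at OOX/XOX/X.. | (2,1)=-1→OOX/XOX/XO.*; (2,2)=-1→OOX/XOX/X.O
ply 3, X at OOX/XOX/XO. | (2,2)=+1→OOX/XOX/XOX*
ply 4: OOX/XOX/XOX is terminal -1 (O); from OOX/.OX/X.. depth 6

PV length from [OOX/.OX/X..]: 3 plies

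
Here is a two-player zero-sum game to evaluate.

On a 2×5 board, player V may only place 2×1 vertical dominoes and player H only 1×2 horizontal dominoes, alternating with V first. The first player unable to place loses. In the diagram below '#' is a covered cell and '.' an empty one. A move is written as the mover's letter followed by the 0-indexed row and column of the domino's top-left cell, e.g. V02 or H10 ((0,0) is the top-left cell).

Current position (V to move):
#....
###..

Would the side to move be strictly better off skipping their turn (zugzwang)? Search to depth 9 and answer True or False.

zugzwang(#..../###.., V) = False

p1 V@[#..../###..]: V03[#..#./####.]+1* V04[#...#/###.#]-1
p2 H@[#..#./####.]: H01[####./####.]-1*
p3 V@[####./####.]: V04[#####/#####]+1*
p4 H@[#####/#####] terminal -1; root [#..../###..] d9
if V skipped the turn, H would face:
~ p1 H@[#..../###..]: H01[###../###..]-1 H02[#.##./###..]-1 H03[#..##/###..]+1* H13[#..../#####]+1
~ p2 V@[#..##/###..] terminal -1; root [#..../###..] d9
compare (V): move=+1 vs pass=-1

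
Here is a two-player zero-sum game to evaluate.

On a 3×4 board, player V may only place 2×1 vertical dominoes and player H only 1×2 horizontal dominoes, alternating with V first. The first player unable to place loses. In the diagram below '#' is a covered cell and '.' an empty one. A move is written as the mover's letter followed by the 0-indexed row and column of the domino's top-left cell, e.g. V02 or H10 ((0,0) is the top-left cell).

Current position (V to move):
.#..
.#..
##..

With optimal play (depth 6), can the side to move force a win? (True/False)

p1 V@[.#../.#../##..]: V00[##../##../##..]-1 V02[.##./.##./##..]+1* V03[.#.#/.#.#/##..]+1 V12[.#../.##./###.]+1 V13[.#../.#.#/##.#]+1
p2 H@[.##./.##./##..]: H22[.##./.##./####]-1*
p3 V@[.##./.##./####]: V00[###./###./####]+1* V03[.###/.###/####]+1
p4 H@[###./###./####] terminal -1; root [.#../.#../##..] d6

V winning at [.#../.#../##..]: True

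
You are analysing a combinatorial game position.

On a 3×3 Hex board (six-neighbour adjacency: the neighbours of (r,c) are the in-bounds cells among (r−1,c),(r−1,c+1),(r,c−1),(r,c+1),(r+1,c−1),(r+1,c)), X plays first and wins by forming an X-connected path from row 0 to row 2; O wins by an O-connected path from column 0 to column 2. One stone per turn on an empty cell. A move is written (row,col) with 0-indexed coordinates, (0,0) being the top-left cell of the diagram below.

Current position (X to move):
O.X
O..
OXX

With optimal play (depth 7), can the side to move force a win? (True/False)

ply 1, X at O.X/O../OXX | (0,1)=+1→OXX/O../OXX*; (1,1)=+1→O.X/OX./OXX; (1,2)=+1→O.X/O.X/OXX
ply 2, O at OXX/O../OXX | (1,1)=-1→OXX/OO./OXX*; (1,2)=-1→OXX/O.O/OXX
ply 3, X at OXX/OO./OXX | (1,2)=+1→OXX/OOX/OXX*
ply 4: OXX/OOX/OXX is terminal -1 (O); from O.X/O../OXX depth 7

X winning at [O.X/O../OXX]: True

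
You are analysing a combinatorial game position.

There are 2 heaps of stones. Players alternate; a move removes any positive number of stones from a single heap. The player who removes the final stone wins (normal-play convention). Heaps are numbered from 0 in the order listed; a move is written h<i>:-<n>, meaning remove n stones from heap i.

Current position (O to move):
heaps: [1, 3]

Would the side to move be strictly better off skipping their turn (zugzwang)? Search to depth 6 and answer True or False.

zugzwang((1,3), O) = False

p1 O@[(1,3)]: h0:-1[(0,3)]-1 h1:-1[(1,2)]-1 h1:-2[(1,1)]+1* h1:-3[(1,0)]-1
p2 X@[(1,1)]: h0:-1[(0,1)]-1* h1:-1[(1,0)]-1
p3 O@[(0,1)]: h1:-1[(0,0)]+1*
p4 X@[(0,0)] terminal -1; root [(1,3)] d6
pass branch (X moves first from the same position):
  | p1 X@[(1,3)]: h0:-1[(0,3)]-1 h1:-1[(1,2)]-1 h1:-2[(1,1)]+1* h1:-3[(1,0)]-1
  | p2 O@[(1,1)]: h0:-1[(0,1)]-1* h1:-1[(1,0)]-1
  | p3 X@[(0,1)]: h1:-1[(0,0)]+1*
  | p4 O@[(0,0)] terminal -1; root [(1,3)] d6
O moving scores +1; O passing scores -1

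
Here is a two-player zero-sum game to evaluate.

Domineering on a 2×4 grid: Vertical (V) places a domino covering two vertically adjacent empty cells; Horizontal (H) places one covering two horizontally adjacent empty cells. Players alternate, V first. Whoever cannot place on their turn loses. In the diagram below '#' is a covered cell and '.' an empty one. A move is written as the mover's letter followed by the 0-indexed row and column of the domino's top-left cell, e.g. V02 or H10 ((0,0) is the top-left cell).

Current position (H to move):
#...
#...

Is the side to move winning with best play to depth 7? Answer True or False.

H winning at [#.../#...]: True

p1 H@[#.../#...]: H01[###./#...]+1* H02[#.##/#...]+1 H11[#.../###.]+1 H12[#.../#.##]+1
p2 V@[###./#...]: V03[####/#..#]-1*
p3 H@[####/#..#]: H11[####/####]+1*
p4 V@[####/####] terminal -1; root [#.../#...] d7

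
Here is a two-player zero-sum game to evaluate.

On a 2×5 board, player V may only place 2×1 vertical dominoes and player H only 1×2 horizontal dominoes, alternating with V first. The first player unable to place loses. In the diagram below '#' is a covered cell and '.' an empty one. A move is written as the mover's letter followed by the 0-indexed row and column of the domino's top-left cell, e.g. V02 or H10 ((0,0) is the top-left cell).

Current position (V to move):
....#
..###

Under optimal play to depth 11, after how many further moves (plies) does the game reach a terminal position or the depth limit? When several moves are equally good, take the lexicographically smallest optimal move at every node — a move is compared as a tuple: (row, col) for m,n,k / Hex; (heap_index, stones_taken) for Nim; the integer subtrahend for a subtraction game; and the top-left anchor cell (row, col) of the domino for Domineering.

PV length from [....#/..###]: 3 plies

p1 V@[....#/..###]: V00[#...#/#.###]-1 V01[.#..#/.####]+1*
p2 H@[.#..#/.####]: H02[.####/.####]-1*
p3 V@[.####/.####]: V00[#####/#####]+1*
p4 H@[#####/#####] terminal -1; root [....#/..###] d11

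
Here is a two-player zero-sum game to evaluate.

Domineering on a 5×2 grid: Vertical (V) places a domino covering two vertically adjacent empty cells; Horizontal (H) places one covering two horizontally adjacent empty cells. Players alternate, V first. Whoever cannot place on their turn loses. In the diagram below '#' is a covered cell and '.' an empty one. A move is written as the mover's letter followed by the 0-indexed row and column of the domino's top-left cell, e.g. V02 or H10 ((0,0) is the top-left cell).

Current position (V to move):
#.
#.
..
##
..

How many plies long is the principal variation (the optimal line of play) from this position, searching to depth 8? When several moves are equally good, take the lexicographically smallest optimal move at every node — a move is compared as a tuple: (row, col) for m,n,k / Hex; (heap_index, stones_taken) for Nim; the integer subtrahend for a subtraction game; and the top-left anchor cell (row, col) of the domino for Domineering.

ply 1, V at #./#./../##/.. | V01=-1→##/##/../##/..*; V11=-1→#./##/.#/##/..
ply 2, H at ##/##/../##/.. | H20=+1→##/##/##/##/..*; H40=+1→##/##/../##/##
ply 3: ##/##/##/##/.. is terminal -1 (V); from #./#./../##/.. depth 8

PV length from [#./#./../##/..]: 2 plies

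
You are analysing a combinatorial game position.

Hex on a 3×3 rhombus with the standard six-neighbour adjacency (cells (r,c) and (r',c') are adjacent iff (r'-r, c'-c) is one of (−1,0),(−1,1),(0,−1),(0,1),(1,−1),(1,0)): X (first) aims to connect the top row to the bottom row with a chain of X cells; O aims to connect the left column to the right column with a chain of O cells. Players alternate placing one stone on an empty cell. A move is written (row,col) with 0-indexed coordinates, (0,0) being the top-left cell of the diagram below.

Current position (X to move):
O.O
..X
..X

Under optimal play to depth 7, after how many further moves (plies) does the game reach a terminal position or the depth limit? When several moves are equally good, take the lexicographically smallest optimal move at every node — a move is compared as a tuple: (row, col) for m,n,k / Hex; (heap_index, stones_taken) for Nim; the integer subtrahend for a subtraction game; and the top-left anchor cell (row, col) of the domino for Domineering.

p1 X@[O.O/..X/..X]: (0,1)[OXO/..X/..X]-1* (1,0)[O.O/X.X/..X]-1 (1,1)[O.O/.XX/..X]-1 (2,0)[O.O/..X/X.X]-1 (2,1)[O.O/..X/.XX]-1
p2 O@[OXO/..X/..X]: (1,0)[OXO/O.X/..X]-1 (1,1)[OXO/.OX/..X]+1* (2,0)[OXO/..X/O.X]-1 (2,1)[OXO/..X/.OX]-1
p3 X@[OXO/.OX/..X]: (1,0)[OXO/XOX/..X]-1* (2,0)[OXO/.OX/X.X]-1 (2,1)[OXO/.OX/.XX]-1
p4 O@[OXO/XOX/..X]: (2,0)[OXO/XOX/O.X]+1* (2,1)[OXO/XOX/.OX]-1
p5 X@[OXO/XOX/O.X] terminal -1; root [O.O/..X/..X] d7

PV length from [O.O/..X/..X]: 4 plies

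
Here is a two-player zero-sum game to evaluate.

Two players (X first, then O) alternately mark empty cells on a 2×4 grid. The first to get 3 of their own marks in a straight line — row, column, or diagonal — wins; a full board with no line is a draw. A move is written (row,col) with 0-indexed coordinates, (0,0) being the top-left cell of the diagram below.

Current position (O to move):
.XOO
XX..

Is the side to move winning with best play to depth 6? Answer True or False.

O winning at [.XOO/XX..]: False

[.XOO/XX..] O move#1: (0,0):-1/OXOO/XX.., (1,2):+0/.XOO/XXO.*, (1,3):-1/.XOO/XX.O
[.XOO/XXO.] X move#2: (0,0):+0/XXOO/XXO.*, (1,3):+0/.XOO/XXOX
[XXOO/XXO.] O move#3: (1,3):+0/XXOO/XXOO*
[XXOO/XXOO] end (terminal +0, X#4); searched .XOO/XX.. to 6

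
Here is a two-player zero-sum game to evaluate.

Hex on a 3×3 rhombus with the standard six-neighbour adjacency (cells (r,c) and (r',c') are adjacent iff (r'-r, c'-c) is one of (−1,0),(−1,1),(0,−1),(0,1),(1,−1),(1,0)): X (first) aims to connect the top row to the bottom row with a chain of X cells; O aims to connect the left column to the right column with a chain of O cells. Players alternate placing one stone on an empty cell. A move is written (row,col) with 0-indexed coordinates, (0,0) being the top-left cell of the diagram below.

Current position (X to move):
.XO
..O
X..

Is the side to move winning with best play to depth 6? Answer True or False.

X winning at [.XO/..O/X..]: True

ply 1, X at .XO/..O/X.. | (0,0)=+1→XXO/..O/X..*; (1,0)=+1→.XO/X.O/X..; (1,1)=+1→.XO/.XO/X..; (2,1)=+1→.XO/..O/XX.; (2,2)=+1→.XO/..O/X.X
ply 2, O at XXO/..O/X.. | (1,0)=-1→XXO/O.O/X..*; (1,1)=-1→XXO/.OO/X..; (2,1)=-1→XXO/..O/XO.; (2,2)=-1→XXO/..O/X.O
ply 3, X at XXO/O.O/X.. | (1,1)=+1→XXO/OXO/X..*; (2,1)=-1→XXO/O.O/XX.; (2,2)=-1→XXO/O.O/X.X
ply 4: XXO/OXO/X.. is terminal -1 (O); from .XO/..O/X.. depth 6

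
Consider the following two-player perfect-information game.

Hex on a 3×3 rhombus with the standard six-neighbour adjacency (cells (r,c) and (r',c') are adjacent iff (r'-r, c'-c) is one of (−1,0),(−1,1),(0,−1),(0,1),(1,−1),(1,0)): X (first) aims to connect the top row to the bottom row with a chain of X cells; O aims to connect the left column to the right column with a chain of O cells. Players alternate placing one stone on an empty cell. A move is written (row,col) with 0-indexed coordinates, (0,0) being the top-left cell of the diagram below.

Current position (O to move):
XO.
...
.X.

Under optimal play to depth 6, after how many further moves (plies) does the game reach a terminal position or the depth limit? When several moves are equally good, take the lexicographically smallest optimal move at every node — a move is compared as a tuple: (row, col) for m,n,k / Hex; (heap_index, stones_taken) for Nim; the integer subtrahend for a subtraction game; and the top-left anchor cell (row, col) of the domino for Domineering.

p1 O@[XO./.../.X.]: (0,2)[XOO/.../.X.]-1 (1,0)[XO./O../.X.]-1 (1,1)[XO./.O./.X.]+1* (1,2)[XO./..O/.X.]-1 (2,0)[XO./.../OX.]-1 (2,2)[XO./.../.XO]-1
p2 X@[XO./.O./.X.]: (0,2)[XOX/.O./.X.]-1* (1,0)[XO./XO./.X.]-1 (1,2)[XO./.OX/.X.]-1 (2,0)[XO./.O./XX.]-1 (2,2)[XO./.O./.XX]-1
p3 O@[XOX/.O./.X.]: (1,0)[XOX/OO./.X.]-1 (1,2)[XOX/.OO/.X.]+1* (2,0)[XOX/.O./OX.]-1 (2,2)[XOX/.O./.XO]-1
p4 X@[XOX/.OO/.X.]: (1,0)[XOX/XOO/.X.]-1* (2,0)[XOX/.OO/XX.]-1 (2,2)[XOX/.OO/.XX]-1
p5 O@[XOX/XOO/.X.]: (2,0)[XOX/XOO/OX.]+1* (2,2)[XOX/XOO/.XO]-1
p6 X@[XOX/XOO/OX.] terminal -1; root [XO./.../.X.] d6

PV length from [XO./.../.X.]: 5 plies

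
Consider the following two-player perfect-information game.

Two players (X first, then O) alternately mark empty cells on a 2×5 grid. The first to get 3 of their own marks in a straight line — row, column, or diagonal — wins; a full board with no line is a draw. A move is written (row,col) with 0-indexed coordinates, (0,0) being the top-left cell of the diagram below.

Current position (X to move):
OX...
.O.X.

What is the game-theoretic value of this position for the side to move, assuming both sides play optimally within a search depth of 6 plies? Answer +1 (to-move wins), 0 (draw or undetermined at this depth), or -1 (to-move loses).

value(OX.../.O.X., X) = 0

p1 X@[OX.../.O.X.]: (0,2)[OXX../.O.X.]+0* (0,3)[OX.X./.O.X.]+0 (0,4)[OX..X/.O.X.]+0 (1,0)[OX.../XO.X.]+0 (1,2)[OX.../.OXX.]+0 (1,4)[OX.../.O.XX]+0
p2 O@[OXX../.O.X.]: (0,3)[OXXO./.O.X.]+0* (0,4)[OXX.O/.O.X.]-1 (1,0)[OXX../OO.X.]-1 (1,2)[OXX../.OOX.]-1 (1,4)[OXX../.O.XO]-1
p3 X@[OXXO./.O.X.]: (0,4)[OXXOX/.O.X.]+0* (1,0)[OXXO./XO.X.]+0 (1,2)[OXXO./.OXX.]+0 (1,4)[OXXO./.O.XX]+0
p4 O@[OXXOX/.O.X.]: (1,0)[OXXOX/OO.X.]+0* (1,2)[OXXOX/.OOX.]+0 (1,4)[OXXOX/.O.XO]+0
p5 X@[OXXOX/OO.X.]: (1,2)[OXXOX/OOXX.]+0* (1,4)[OXXOX/OO.XX]-1
p6 O@[OXXOX/OOXX.]: (1,4)[OXXOX/OOXXO]+0*
p7 X@[OXXOX/OOXXO] terminal +0; root [OX.../.O.X.] d6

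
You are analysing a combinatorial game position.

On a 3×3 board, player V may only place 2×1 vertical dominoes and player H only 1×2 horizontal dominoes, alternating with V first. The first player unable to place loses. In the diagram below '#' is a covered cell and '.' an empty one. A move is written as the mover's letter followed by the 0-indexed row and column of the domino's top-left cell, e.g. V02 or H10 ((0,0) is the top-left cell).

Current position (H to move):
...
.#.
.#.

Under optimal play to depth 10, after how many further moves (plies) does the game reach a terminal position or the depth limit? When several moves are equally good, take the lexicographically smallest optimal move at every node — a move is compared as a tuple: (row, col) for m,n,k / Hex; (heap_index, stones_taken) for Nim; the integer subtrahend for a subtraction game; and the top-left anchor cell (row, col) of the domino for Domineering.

p1 H@[.../.#./.#.]: H00[##./.#./.#.]-1* H01[.##/.#./.#.]-1
p2 V@[##./.#./.#.]: V02[###/.##/.#.]+1* V10[##./##./##.]+1 V12[##./.##/.##]+1
p3 H@[###/.##/.#.] terminal -1; root [.../.#./.#.] d10

PV length from [.../.#./.#.]: 2 plies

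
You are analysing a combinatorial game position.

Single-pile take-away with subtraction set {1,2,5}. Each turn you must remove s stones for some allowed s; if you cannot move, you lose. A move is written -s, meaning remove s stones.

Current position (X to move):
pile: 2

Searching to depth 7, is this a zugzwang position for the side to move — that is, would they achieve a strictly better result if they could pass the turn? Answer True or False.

p1 X@[2]: -1[1]-1 -2[0]+1*
p2 O@[0] terminal -1; root [2] d7
suppose X passes — search the same position with O to move:
pass> p1 O@[2]: -1[1]-1 -2[0]+1*
pass> p2 X@[0] terminal -1; root [2] d7
for X: play +1, pass -1

zugzwang(2, X) = False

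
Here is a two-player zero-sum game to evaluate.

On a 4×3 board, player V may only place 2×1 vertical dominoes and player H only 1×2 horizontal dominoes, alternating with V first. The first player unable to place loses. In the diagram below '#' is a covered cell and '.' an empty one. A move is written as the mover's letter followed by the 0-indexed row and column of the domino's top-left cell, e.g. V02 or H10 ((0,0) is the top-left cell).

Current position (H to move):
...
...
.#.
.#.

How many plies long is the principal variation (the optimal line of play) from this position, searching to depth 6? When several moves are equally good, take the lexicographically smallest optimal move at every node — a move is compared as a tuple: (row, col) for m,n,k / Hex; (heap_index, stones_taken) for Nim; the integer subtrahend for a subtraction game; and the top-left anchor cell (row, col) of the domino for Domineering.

[.../.../.#./.#.] H move#1: H00:-1/##./.../.#./.#.*, H01:-1/.##/.../.#./.#., H10:-1/.../##./.#./.#., H11:-1/.../.##/.#./.#.
[##./.../.#./.#.] V move#2: V02:+1/###/..#/.#./.#.*, V10:+1/##./#../##./.#., V12:+1/##./..#/.##/.#., V20:+1/##./.../##./##., V22:+1/##./.../.##/.##
[###/..#/.#./.#.] H move#3: H10:-1/###/###/.#./.#.*
[###/###/.#./.#.] V move#4: V20:+1/###/###/##./##.*, V22:+1/###/###/.##/.##
[###/###/##./##.] end (terminal -1, H#5); searched .../.../.#./.#. to 6

PV length from [.../.../.#./.#.]: 4 plies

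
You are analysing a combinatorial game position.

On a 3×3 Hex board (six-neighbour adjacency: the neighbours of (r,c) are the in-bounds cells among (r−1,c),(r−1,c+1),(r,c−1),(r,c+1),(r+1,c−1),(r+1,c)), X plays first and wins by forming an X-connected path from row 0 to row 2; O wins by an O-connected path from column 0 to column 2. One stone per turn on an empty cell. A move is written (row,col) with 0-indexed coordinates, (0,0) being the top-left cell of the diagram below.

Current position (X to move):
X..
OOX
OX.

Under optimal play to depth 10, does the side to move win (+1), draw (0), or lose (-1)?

ply 1, X at X../OOX/OX. | (0,1)=-1→XX./OOX/OX.; (0,2)=+1→X.X/OOX/OX.*; (2,2)=-1→X../OOX/OXX
ply 2: X.X/OOX/OX. is terminal -1 (O); from X../OOX/OX. depth 10

value(X../OOX/OX., X) = +1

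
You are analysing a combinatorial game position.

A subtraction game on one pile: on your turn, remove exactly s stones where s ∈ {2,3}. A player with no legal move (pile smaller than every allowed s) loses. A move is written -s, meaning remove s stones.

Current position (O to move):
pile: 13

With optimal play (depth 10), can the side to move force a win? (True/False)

[13] O move#1: -2:+1/11*, -3:+1/10
[11] X move#2: -2:-1/9*, -3:-1/8
[9] O move#3: -2:-1/7, -3:+1/6*
[6] X move#4: -2:-1/4*, -3:-1/3
[4] O move#5: -2:-1/2, -3:+1/1*
[1] end (terminal -1, X#6); searched 13 to 10

O winning at [13]: True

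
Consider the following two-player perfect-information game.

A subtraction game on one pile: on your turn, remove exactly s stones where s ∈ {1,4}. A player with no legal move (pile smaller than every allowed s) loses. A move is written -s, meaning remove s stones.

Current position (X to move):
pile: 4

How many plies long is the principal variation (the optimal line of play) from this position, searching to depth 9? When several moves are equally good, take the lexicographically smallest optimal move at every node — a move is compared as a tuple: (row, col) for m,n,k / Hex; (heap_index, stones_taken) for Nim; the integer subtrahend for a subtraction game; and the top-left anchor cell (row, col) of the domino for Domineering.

[4] X move#1: -1:-1/3, -4:+1/0*
[0] end (terminal -1, O#2); searched 4 to 9

PV length from [4]: 1 ply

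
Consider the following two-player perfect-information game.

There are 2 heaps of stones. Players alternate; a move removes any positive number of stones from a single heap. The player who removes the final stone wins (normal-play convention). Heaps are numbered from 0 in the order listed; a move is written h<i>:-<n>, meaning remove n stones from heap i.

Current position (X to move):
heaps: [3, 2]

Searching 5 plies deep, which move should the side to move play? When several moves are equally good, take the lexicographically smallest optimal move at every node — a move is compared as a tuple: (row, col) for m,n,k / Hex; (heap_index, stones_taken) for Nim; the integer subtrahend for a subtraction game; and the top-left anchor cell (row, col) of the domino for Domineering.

[(3,2)] X move#1: h0:-1:+1/(2,2)*, h0:-2:-1/(1,2), h0:-3:-1/(0,2), h1:-1:-1/(3,1), h1:-2:-1/(3,0)
[(2,2)] O move#2: h0:-1:-1/(1,2)*, h0:-2:-1/(0,2), h1:-1:-1/(2,1), h1:-2:-1/(2,0)
[(1,2)] X move#3: h0:-1:-1/(0,2), h1:-1:+1/(1,1)*, h1:-2:-1/(1,0)
[(1,1)] O move#4: h0:-1:-1/(0,1)*, h1:-1:-1/(1,0)
[(0,1)] X move#5: h1:-1:+1/(0,0)*
[(0,0)] end (terminal -1, O#6); searched (3,2) to 5

X's best at [(3,2)]: h0:-1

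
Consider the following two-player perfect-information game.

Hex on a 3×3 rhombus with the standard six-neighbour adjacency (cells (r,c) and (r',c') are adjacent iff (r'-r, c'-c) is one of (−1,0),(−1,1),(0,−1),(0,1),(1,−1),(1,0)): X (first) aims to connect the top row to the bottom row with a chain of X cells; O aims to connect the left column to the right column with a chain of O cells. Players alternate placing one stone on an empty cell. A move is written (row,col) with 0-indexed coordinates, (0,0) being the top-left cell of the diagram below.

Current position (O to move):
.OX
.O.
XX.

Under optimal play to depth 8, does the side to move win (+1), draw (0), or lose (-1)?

[.OX/.O./XX.] O move#1: (0,0):-1/OOX/.O./XX., (1,0):-1/.OX/OO./XX., (1,2):+1/.OX/.OO/XX.*, (2,2):-1/.OX/.O./XXO
[.OX/.OO/XX.] X move#2: (0,0):-1/XOX/.OO/XX.*, (1,0):-1/.OX/XOO/XX., (2,2):-1/.OX/.OO/XXX
[XOX/.OO/XX.] O move#3: (1,0):+1/XOX/OOO/XX.*, (2,2):-1/XOX/.OO/XXO
[XOX/OOO/XX.] end (terminal -1, X#4); searched .OX/.O./XX. to 8

value(.OX/.O./XX., O) = +1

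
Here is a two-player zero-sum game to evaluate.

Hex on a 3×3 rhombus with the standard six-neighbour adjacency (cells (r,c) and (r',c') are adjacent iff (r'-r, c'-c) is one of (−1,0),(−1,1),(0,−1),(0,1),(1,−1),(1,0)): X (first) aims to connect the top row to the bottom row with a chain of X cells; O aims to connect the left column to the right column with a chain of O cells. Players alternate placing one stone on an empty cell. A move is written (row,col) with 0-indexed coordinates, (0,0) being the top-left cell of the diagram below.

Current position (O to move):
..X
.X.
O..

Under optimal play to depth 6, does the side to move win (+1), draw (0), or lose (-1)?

[..X/.X./O..] O move#1: (0,0):-1/O.X/.X./O.., (0,1):-1/.OX/.X./O.., (1,0):-1/..X/OX./O.., (1,2):-1/..X/.XO/O.., (2,1):+1/..X/.X./OO.*, (2,2):-1/..X/.X./O.O
[..X/.X./OO.] X move#2: (0,0):-1/X.X/.X./OO.*, (0,1):-1/.XX/.X./OO., (1,0):-1/..X/XX./OO., (1,2):-1/..X/.XX/OO., (2,2):-1/..X/.X./OOX
[X.X/.X./OO.] O move#3: (0,1):+1/XOX/.X./OO.*, (1,0):+1/X.X/OX./OO., (1,2):+1/X.X/.XO/OO., (2,2):+1/X.X/.X./OOO
[XOX/.X./OO.] X move#4: (1,0):-1/XOX/XX./OO.*, (1,2):-1/XOX/.XX/OO., (2,2):-1/XOX/.X./OOX
[XOX/XX./OO.] O move#5: (1,2):+1/XOX/XXO/OO.*, (2,2):+1/XOX/XX./OOO
[XOX/XXO/OO.] end (terminal -1, X#6); searched ..X/.X./O.. to 6

value(..X/.X./O.., O) = +1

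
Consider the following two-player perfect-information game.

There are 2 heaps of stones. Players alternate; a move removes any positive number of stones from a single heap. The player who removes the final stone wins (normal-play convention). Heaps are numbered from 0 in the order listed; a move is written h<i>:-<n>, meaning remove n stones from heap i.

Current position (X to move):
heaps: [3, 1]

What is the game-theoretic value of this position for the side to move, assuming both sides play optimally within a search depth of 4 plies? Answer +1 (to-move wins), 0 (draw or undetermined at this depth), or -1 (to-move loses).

p1 X@[(3,1)]: h0:-1[(2,1)]-1 h0:-2[(1,1)]+1* h0:-3[(0,1)]-1 h1:-1[(3,0)]-1
p2 O@[(1,1)]: h0:-1[(0,1)]-1* h1:-1[(1,0)]-1
p3 X@[(0,1)]: h1:-1[(0,0)]+1*
p4 O@[(0,0)] terminal -1; root [(3,1)] d4

value((3,1), X) = +1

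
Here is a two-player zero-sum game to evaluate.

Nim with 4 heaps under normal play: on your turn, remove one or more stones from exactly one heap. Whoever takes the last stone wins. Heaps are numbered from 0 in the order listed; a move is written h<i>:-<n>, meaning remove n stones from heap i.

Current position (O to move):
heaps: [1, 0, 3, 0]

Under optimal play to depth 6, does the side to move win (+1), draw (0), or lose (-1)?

ply 1, O at (1,0,3,0) | h0:-1=-1→(0,0,3,0); h2:-1=-1→(1,0,2,0); h2:-2=+1→(1,0,1,0)*; h2:-3=-1→(1,0,0,0)
ply 2, X at (1,0,1,0) | h0:-1=-1→(0,0,1,0)*; h2:-1=-1→(1,0,0,0)
ply 3, O at (0,0,1,0) | h2:-1=+1→(0,0,0,0)*
ply 4: (0,0,0,0) is terminal -1 (X); from (1,0,3,0) depth 6

value((1,0,3,0), O) = +1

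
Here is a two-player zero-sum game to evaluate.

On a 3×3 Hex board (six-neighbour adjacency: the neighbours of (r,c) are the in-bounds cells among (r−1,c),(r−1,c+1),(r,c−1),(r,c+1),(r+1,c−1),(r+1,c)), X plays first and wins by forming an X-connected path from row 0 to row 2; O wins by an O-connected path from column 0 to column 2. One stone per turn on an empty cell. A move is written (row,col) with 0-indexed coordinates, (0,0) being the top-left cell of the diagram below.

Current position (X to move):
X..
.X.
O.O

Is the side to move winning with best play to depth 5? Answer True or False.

X winning at [X../.X./O.O]: True

p1 X@[X../.X./O.O]: (0,1)[XX./.X./O.O]-1 (0,2)[X.X/.X./O.O]-1 (1,0)[X../XX./O.O]-1 (1,2)[X../.XX/O.O]-1 (2,1)[X../.X./OXO]+1*
p2 O@[X../.X./OXO]: (0,1)[XO./.X./OXO]-1* (0,2)[X.O/.X./OXO]-1 (1,0)[X../OX./OXO]-1 (1,2)[X../.XO/OXO]-1
p3 X@[XO./.X./OXO]: (0,2)[XOX/.X./OXO]+1* (1,0)[XO./XX./OXO]+1 (1,2)[XO./.XX/OXO]+1
p4 O@[XOX/.X./OXO] terminal -1; root [X../.X./O.O] d5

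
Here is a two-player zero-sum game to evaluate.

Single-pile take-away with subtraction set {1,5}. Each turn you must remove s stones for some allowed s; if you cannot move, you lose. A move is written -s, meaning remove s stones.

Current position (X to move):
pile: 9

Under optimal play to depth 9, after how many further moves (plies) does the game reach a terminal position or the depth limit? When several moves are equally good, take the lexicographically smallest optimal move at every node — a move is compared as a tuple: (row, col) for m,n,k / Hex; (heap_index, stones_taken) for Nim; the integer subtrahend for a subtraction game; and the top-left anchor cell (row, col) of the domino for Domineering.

ply 1, X at 9 | -1=+1→8*; -5=+1→4
ply 2, O at 8 | -1=-1→7*; -5=-1→3
ply 3, X at 7 | -1=+1→6*; -5=+1→2
ply 4, O at 6 | -1=-1→5*; -5=-1→1
ply 5, X at 5 | -1=+1→4*; -5=+1→0
ply 6, O at 4 | -1=-1→3*
ply 7, X at 3 | -1=+1→2*
ply 8, O at 2 | -1=-1→1*
ply 9, X at 1 | -1=+1→0*
ply 10: 0 is terminal -1 (O); from 9 depth 9

PV length from [9]: 9 plies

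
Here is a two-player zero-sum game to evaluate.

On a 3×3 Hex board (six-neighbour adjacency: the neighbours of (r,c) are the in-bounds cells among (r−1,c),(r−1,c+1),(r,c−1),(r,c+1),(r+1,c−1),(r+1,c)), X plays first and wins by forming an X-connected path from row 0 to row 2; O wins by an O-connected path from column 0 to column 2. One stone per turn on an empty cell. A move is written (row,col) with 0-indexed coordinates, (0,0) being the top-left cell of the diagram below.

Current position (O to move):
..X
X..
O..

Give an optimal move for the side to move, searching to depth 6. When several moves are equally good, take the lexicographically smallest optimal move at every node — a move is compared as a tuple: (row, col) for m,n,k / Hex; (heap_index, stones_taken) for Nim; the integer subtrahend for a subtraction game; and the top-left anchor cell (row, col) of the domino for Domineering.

ply 1, O at ..X/X../O.. | (0,0)=-1→O.X/X../O..; (0,1)=-1→.OX/X../O..; (1,1)=-1→..X/XO./O..; (1,2)=+1→..X/X.O/O..*; (2,1)=+1→..X/X../OO.; (2,2)=-1→..X/X../O.O
ply 2, X at ..X/X.O/O.. | (0,0)=-1→X.X/X.O/O..*; (0,1)=-1→.XX/X.O/O..; (1,1)=-1→..X/XXO/O..; (2,1)=-1→..X/X.O/OX.; (2,2)=-1→..X/X.O/O.X
ply 3, O at X.X/X.O/O.. | (0,1)=+1→XOX/X.O/O..*; (1,1)=+1→X.X/XOO/O..; (2,1)=+1→X.X/X.O/OO.; (2,2)=+1→X.X/X.O/O.O
ply 4, X at XOX/X.O/O.. | (1,1)=-1→XOX/XXO/O..*; (2,1)=-1→XOX/X.O/OX.; (2,2)=-1→XOX/X.O/O.X
ply 5, O at XOX/XXO/O.. | (2,1)=+1→XOX/XXO/OO.*; (2,2)=-1→XOX/XXO/O.O
ply 6: XOX/XXO/OO. is terminal -1 (X); from ..X/X../O.. depth 6

O's best at [..X/X../O..]: (1,2)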